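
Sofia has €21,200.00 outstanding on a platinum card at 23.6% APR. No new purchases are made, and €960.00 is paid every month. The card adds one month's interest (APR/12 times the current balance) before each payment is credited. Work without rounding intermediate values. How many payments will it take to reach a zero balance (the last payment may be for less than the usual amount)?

30 payments

Monthly rate r = 23.6%/12 = 1.96667% = 0.0196667.
Recurrence: B ← B·(1+r) − €960.00.
Month 1: interest €416.93; balance after payment €20,656.93.
Month 2: interest €406.25; balance after payment €20,103.19.
Closed form: n = −ln(1 − rB₀/P)/ln(1+r) = −ln(0.56569)/ln(1.01967) ≈ 29.252, so the balance reaches zero during payment 30.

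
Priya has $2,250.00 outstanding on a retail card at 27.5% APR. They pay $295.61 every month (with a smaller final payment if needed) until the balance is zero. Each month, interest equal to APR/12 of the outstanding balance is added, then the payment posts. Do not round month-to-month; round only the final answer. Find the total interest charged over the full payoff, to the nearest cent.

Monthly rate r = 27.5%/12 = 2.29167% = 0.0229167.
Payoff takes n = ⌈−ln(1 − rB₀/P)/ln(1+r)⌉ = ⌈8.460⌉ = 9 payments; the last is $136.70.
Total paid = 8·$295.61 + $136.70 = $2,501.58.
Total interest = total paid − principal = $2,501.58 − $2,250.00 = $251.58.

$251.58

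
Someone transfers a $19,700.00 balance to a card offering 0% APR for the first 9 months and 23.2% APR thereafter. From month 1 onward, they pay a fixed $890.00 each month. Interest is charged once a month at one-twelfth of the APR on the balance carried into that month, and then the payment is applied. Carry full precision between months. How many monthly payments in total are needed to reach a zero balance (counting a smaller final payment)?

25 payments

Promo months 1–9 at r₀ = 0%/12 = 0; months 10+ at r₁ = 23.2%/12 = 0.0193333.
After month 9 (no interest yet): B = $19,700.00 − 9·$890.00 = $11,690.00.
Then at r₁ with $890.00/mo: n₂ = −ln(1 − r₁·B/P)/ln(1+r₁) ≈ 15.30 → 16 more payments.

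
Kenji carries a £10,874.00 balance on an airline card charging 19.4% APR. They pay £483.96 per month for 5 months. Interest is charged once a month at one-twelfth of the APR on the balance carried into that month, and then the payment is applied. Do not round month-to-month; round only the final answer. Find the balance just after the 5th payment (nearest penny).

Monthly rate r = 19.4%/12 = 1.61667% = 0.0161667.
Each month: B ← B·(1+r) − £483.96.
Month 1: interest £175.80; balance after payment £10,565.84.
Month 2: interest £170.81; balance after payment £10,252.69.
Month 3: interest £165.75; balance after payment £9,934.48.
Month 4: interest £160.61; balance after payment £9,611.13.
Month 5: interest £155.38; balance after payment £9,282.55.

£9,282.55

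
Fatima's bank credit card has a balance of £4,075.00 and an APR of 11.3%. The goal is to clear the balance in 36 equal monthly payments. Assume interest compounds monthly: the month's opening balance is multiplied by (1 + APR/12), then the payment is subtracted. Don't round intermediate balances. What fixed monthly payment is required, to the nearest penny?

Monthly rate r = 11.3%/12 = 0.941667% = 0.00941667.
Level-payment amortization: P = B₀·r / (1 − (1+r)^(−n)) = 4075.00·0.00941667 / (1 − 1.00942^(−36)).
Denominator 1 − (1+r)^(−36) = 0.286386532.
P = 38.3729 / 0.286386532 ≈ 133.99.

£133.99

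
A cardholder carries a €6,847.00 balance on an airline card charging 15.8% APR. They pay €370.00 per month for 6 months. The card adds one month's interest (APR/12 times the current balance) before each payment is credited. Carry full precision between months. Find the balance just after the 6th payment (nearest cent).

Monthly rate r = 15.8%/12 = 1.31667% = 0.0131667.
Each month: B ← B·(1+r) − €370.00.
Month 1: interest €90.15; balance after payment €6,567.15.
Month 2: interest €86.47; balance after payment €6,283.62.
Month 3: interest €82.73; balance after payment €5,996.35.
Month 4: interest €78.95; balance after payment €5,705.31.
Month 5: interest €75.12; balance after payment €5,410.43.
Month 6: interest €71.24; balance after payment €5,111.66.

€5,111.66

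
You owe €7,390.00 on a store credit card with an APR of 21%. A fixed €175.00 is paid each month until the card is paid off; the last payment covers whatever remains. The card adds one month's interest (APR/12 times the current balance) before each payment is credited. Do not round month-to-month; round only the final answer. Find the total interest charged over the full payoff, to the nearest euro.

€6,160

Monthly rate r = 21%/12 = 1.75% = 0.0175.
Payoff takes n = ⌈−ln(1 − rB₀/P)/ln(1+r)⌉ = ⌈77.426⌉ = 78 payments; the last is €74.91.
Total paid = 77·€175.00 + €74.91 = €13,549.91.
Total interest = total paid − principal = €13,549.91 − €7,390.00 = €6,159.91.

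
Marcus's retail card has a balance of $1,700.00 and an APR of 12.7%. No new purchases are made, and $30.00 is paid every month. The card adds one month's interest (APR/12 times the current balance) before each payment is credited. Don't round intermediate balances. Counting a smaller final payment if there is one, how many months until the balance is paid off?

Monthly rate r = 12.7%/12 = 1.05833% = 0.0105833.
Recurrence: B ← B·(1+r) − $30.00.
Month 1: interest $17.99; balance after payment $1,687.99.
Month 2: interest $17.86; balance after payment $1,675.86.
Closed form: n = −ln(1 − rB₀/P)/ln(1+r) = −ln(0.40028)/ln(1.01058) ≈ 86.970, so the balance reaches zero during payment 87.

87 months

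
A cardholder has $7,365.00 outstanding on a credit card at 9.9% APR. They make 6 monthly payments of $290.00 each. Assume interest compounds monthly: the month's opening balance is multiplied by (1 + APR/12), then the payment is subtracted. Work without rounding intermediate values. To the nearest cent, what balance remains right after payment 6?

Monthly rate r = 9.9%/12 = 0.825% = 0.00825.
Each month: B ← B·(1+r) − $290.00.
Month 1: interest $60.76; balance after payment $7,135.76.
Month 2: interest $58.87; balance after payment $6,904.63.
Month 3: interest $56.96; balance after payment $6,671.59.
Month 4: interest $55.04; balance after payment $6,436.64.
Month 5: interest $53.10; balance after payment $6,199.74.
Month 6: interest $51.15; balance after payment $5,960.89.

$5,960.89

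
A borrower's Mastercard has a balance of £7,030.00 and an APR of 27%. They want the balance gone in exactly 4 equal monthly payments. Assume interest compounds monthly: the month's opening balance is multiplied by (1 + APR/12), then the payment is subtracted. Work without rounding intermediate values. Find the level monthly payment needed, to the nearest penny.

Monthly rate r = 27%/12 = 2.25% = 0.0225.
Level-payment amortization: P = B₀·r / (1 − (1+r)^(−n)) = 7030.00·0.0225 / (1 − 1.0225^(−4)).
Denominator 1 − (1+r)^(−4) = 0.0851566547.
P = 158.175 / 0.0851566547 ≈ 1857.46.

£1,857.46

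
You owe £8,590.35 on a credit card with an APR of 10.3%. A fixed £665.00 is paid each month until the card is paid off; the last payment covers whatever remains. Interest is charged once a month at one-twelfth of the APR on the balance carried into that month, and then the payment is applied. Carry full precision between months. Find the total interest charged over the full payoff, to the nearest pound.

Monthly rate r = 10.3%/12 = 0.858333% = 0.00858333.
Payoff takes n = ⌈−ln(1 − rB₀/P)/ln(1+r)⌉ = ⌈13.750⌉ = 14 payments; the last is £499.56.
Total paid = 13·£665.00 + £499.56 = £9,144.56.
Total interest = total paid − principal = £9,144.56 − £8,590.35 = £554.21.

£554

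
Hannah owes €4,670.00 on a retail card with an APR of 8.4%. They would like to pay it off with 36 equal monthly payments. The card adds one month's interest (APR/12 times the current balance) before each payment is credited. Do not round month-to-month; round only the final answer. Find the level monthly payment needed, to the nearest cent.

Monthly rate r = 8.4%/12 = 0.7% = 0.007.
Level-payment amortization: P = B₀·r / (1 − (1+r)^(−n)) = 4670.00·0.007 / (1 − 1.007^(−36)).
Denominator 1 − (1+r)^(−36) = 0.222072615.
P = 32.69 / 0.222072615 ≈ 147.20.

€147.20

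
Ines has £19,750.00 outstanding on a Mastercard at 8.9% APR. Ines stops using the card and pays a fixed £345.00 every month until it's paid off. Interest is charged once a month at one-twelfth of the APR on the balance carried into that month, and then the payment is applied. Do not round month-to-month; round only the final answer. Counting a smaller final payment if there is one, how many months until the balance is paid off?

Monthly rate r = 8.9%/12 = 0.741667% = 0.00741667.
Recurrence: B ← B·(1+r) − £345.00.
Month 1: interest £146.48; balance after payment £19,551.48.
Month 2: interest £145.01; balance after payment £19,351.49.
Closed form: n = −ln(1 − rB₀/P)/ln(1+r) = −ln(0.57542)/ln(1.00742) ≈ 74.791, so the balance reaches zero during payment 75.

75 months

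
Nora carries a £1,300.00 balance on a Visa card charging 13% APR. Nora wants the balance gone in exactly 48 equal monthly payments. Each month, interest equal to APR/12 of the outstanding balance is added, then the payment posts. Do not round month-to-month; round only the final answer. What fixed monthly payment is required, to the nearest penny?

£34.88

Monthly rate r = 13%/12 = 1.08333% = 0.0108333.
Level-payment amortization: P = B₀·r / (1 − (1+r)^(−n)) = 1300.00·0.0108333 / (1 − 1.01083^(−48)).
Denominator 1 − (1+r)^(−48) = 0.403814556.
P = 14.0833 / 0.403814556 ≈ 34.88.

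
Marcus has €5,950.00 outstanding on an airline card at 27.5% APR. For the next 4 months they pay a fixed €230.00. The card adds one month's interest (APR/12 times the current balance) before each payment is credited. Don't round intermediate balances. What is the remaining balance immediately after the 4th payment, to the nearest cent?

Monthly rate r = 27.5%/12 = 2.29167% = 0.0229167.
Each month: B ← B·(1+r) − €230.00.
Month 1: interest €136.35; balance after payment €5,856.35.
Month 2: interest €134.21; balance after payment €5,760.56.
Month 3: interest €132.01; balance after payment €5,662.58.
Month 4: interest €129.77; balance after payment €5,562.34.

€5,562.34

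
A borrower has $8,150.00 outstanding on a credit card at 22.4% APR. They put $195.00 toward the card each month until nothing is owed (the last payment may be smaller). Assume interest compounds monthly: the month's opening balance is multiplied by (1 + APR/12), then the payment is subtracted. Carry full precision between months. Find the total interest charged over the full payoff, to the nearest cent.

Monthly rate r = 22.4%/12 = 1.86667% = 0.0186667.
Payoff takes n = ⌈−ln(1 − rB₀/P)/ln(1+r)⌉ = ⌈81.911⌉ = 82 payments; the last is $177.74.
Total paid = 81·$195.00 + $177.74 = $15,972.74.
Total interest = total paid − principal = $15,972.74 − $8,150.00 = $7,822.74.

$7,822.74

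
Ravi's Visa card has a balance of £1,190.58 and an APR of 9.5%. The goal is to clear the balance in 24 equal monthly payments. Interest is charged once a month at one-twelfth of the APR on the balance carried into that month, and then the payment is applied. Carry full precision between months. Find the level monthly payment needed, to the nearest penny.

Monthly rate r = 9.5%/12 = 0.791667% = 0.00791667.
Level-payment amortization: P = B₀·r / (1 − (1+r)^(−n)) = 1190.58·0.00791667 / (1 − 1.00792^(−24)).
Denominator 1 − (1+r)^(−24) = 0.172421955.
P = 9.42543 / 0.172421955 ≈ 54.66.

£54.66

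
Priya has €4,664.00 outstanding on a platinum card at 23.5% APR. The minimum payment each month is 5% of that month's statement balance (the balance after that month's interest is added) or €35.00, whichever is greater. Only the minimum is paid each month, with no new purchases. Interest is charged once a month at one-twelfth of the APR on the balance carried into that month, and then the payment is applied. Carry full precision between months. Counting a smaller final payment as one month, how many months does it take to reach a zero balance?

Monthly rate r = 23.5%/12 = 1.95833% = 0.0195833.
While 5% of the post-interest balance exceeds €35.00, each month B ← (B·(1+r))·(1 − 0.05), i.e. B shrinks by the factor (1+r)·0.95 = 0.9686.
This holds for months 1–61. Entering month 62 the balance is €666.32; 5% of the post-interest balance is now below €35.00, so the flat €35.00 minimum applies from here.
From month 62 a fixed €35.00 at rate r clears €666.32 in 25 more payments. Total: 61 + 25 = 86 months.

86 months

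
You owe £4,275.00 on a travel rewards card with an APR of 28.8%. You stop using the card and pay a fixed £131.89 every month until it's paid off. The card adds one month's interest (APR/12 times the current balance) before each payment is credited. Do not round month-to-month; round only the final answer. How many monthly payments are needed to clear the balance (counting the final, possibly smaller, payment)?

Monthly rate r = 28.8%/12 = 2.4% = 0.024.
Recurrence: B ← B·(1+r) − £131.89.
Month 1: interest £102.60; balance after payment £4,245.71.
Month 2: interest £101.90; balance after payment £4,215.72.
Closed form: n = −ln(1 − rB₀/P)/ln(1+r) = −ln(0.22208)/ln(1.024) ≈ 63.446, so the balance reaches zero during payment 64.

64 months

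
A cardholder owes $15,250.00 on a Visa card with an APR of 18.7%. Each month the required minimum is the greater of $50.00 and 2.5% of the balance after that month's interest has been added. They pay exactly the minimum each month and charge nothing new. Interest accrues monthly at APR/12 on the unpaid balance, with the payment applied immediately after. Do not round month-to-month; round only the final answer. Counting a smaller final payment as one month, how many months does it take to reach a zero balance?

270 months

Monthly rate r = 18.7%/12 = 1.55833% = 0.0155833.
While 2.5% of the post-interest balance exceeds $50.00, each month B ← (B·(1+r))·(1 − 0.025), i.e. B shrinks by the factor (1+r)·0.975 = 0.99019.
This holds for months 1–208. Entering month 209 the balance is $1,963.67; 2.5% of the post-interest balance is now below $50.00, so the flat $50.00 minimum applies from here.
From month 209 a fixed $50.00 at rate r clears $1,963.67 in 62 more payments. Total: 208 + 62 = 270 months.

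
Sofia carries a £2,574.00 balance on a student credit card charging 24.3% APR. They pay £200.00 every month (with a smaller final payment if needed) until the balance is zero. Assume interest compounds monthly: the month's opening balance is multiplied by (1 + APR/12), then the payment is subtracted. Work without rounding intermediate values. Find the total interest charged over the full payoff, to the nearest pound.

Monthly rate r = 24.3%/12 = 2.025% = 0.02025.
Payoff takes n = ⌈−ln(1 − rB₀/P)/ln(1+r)⌉ = ⌈15.061⌉ = 16 payments; the last is £12.33.
Total paid = 15·£200.00 + £12.33 = £3,012.33.
Total interest = total paid − principal = £3,012.33 − £2,574.00 = £438.33.

£438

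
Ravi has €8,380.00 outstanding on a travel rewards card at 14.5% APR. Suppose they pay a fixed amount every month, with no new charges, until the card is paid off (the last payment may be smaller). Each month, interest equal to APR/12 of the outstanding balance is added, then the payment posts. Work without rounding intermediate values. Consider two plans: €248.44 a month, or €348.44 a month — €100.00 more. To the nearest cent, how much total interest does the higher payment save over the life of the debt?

Monthly rate r = 14.5%/12 = 1.20833% = 0.0120833.
At €248.44/mo: n = ⌈−ln(1 − rB₀/P)/ln(1+r)⌉ = 44 payments (last €146.49); total interest = total paid − €8,380.00 = €2,449.41.
At €348.44/mo: 29 payments (last €204.65); total interest €1,580.97.
Interest saved = €2,449.41 − €1,580.97 = €868.44.

€868.44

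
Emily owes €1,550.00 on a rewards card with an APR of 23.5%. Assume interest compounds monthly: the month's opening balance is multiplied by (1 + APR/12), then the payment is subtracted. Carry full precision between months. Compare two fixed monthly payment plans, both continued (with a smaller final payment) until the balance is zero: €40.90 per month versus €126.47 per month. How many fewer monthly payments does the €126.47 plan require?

55 fewer payments

Monthly rate r = 23.5%/12 = 1.95833% = 0.0195833.
At €40.90/mo: n = ⌈−ln(1 − rB₀/P)/ln(1+r)⌉ = 70 payments (last €36.33); total interest = total paid − €1,550.00 = €1,308.43.
At €126.47/mo: 15 payments (last €19.29); total interest €239.87.
Payments saved = 70 − 15 = 55.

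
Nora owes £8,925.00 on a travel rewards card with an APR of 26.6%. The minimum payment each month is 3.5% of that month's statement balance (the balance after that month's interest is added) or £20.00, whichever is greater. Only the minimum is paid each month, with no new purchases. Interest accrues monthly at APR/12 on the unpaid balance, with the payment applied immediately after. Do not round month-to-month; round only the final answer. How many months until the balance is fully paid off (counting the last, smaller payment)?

247 months

Monthly rate r = 26.6%/12 = 2.21667% = 0.0221667.
While 3.5% of the post-interest balance exceeds £20.00, each month B ← (B·(1+r))·(1 − 0.035), i.e. B shrinks by the factor (1+r)·0.965 = 0.98639.
This holds for months 1–203. Entering month 204 the balance is £552.79; 3.5% of the post-interest balance is now below £20.00, so the flat £20.00 minimum applies from here.
From month 204 a fixed £20.00 at rate r clears £552.79 in 44 more payments. Total: 203 + 44 = 247 months.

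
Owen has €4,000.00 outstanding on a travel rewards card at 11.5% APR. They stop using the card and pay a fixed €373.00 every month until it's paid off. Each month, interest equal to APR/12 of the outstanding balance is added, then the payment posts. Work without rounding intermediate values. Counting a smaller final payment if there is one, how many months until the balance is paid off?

12 payments

Monthly rate r = 11.5%/12 = 0.958333% = 0.00958333.
Recurrence: B ← B·(1+r) − €373.00.
Month 1: interest €38.33; balance after payment €3,665.33.
Month 2: interest €35.13; balance after payment €3,327.46.
Closed form: n = −ln(1 − rB₀/P)/ln(1+r) = −ln(0.89723)/ln(1.00958) ≈ 11.370, so the balance reaches zero during payment 12.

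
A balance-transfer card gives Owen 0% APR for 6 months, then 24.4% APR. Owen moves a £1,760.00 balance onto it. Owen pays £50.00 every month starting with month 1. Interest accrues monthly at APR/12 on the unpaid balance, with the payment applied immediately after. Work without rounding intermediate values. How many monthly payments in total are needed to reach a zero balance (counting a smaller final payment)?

51 payments

Promo months 1–6 at r₀ = 0%/12 = 0; months 7+ at r₁ = 24.4%/12 = 0.0203333.
After month 6 (no interest yet): B = £1,760.00 − 6·£50.00 = £1,460.00.
Then at r₁ with £50.00/mo: n₂ = −ln(1 − r₁·B/P)/ln(1+r₁) ≈ 44.75 → 45 more payments.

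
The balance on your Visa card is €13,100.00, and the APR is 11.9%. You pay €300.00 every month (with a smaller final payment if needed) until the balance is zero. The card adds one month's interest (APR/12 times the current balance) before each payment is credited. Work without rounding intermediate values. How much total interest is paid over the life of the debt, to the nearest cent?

Monthly rate r = 11.9%/12 = 0.991667% = 0.00991667.
Payoff takes n = ⌈−ln(1 − rB₀/P)/ln(1+r)⌉ = ⌈57.505⌉ = 58 payments; the last is €151.75.
Total paid = 57·€300.00 + €151.75 = €17,251.75.
Total interest = total paid − principal = €17,251.75 − €13,100.00 = €4,151.75.

€4,151.75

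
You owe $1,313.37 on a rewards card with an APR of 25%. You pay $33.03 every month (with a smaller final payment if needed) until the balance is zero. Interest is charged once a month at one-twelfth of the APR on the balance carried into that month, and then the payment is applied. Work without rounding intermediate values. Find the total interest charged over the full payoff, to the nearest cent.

$1,510.15

Monthly rate r = 25%/12 = 2.08333% = 0.0208333.
Payoff takes n = ⌈−ln(1 − rB₀/P)/ln(1+r)⌉ = ⌈85.481⌉ = 86 payments; the last is $15.97.
Total paid = 85·$33.03 + $15.97 = $2,823.52.
Total interest = total paid − principal = $2,823.52 − $1,313.37 = $1,510.15.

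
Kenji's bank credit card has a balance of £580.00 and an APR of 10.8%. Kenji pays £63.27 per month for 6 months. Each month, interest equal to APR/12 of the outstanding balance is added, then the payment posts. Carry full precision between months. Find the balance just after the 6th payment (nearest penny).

Monthly rate r = 10.8%/12 = 0.9% = 0.009.
Each month: B ← B·(1+r) − £63.27.
Month 1: interest £5.22; balance after payment £521.95.
Month 2: interest £4.70; balance after payment £463.38.
Month 3: interest £4.17; balance after payment £404.28.
Month 4: interest £3.64; balance after payment £344.65.
Month 5: interest £3.10; balance after payment £284.48.
Month 6: interest £2.56; balance after payment £223.77.

£223.77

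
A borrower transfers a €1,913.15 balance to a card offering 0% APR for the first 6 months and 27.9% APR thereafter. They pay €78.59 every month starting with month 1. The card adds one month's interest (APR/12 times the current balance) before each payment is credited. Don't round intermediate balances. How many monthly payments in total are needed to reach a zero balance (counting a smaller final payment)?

31 months

Promo months 1–6 at r₀ = 0%/12 = 0; months 7+ at r₁ = 27.9%/12 = 0.02325.
After month 6 (no interest yet): B = €1,913.15 − 6·€78.59 = €1,441.61.
Then at r₁ with €78.59/mo: n₂ = −ln(1 − r₁·B/P)/ln(1+r₁) ≈ 24.19 → 25 more payments.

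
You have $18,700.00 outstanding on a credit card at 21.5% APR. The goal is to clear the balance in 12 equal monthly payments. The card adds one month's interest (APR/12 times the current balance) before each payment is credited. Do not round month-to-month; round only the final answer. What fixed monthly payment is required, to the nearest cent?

Monthly rate r = 21.5%/12 = 1.79167% = 0.0179167.
Level-payment amortization: P = B₀·r / (1 − (1+r)^(−n)) = 18700.00·0.0179167 / (1 − 1.01792^(−12)).
Denominator 1 − (1+r)^(−12) = 0.191921975.
P = 335.042 / 0.191921975 ≈ 1745.72.

$1,745.72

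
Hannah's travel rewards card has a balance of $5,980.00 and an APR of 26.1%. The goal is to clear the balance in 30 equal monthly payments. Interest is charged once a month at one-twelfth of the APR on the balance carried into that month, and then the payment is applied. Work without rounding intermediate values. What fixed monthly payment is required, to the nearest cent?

$273.47

Monthly rate r = 26.1%/12 = 2.175% = 0.02175.
Level-payment amortization: P = B₀·r / (1 − (1+r)^(−n)) = 5980.00·0.02175 / (1 − 1.02175^(−30)).
Denominator 1 − (1+r)^(−30) = 0.475602505.
P = 130.065 / 0.475602505 ≈ 273.47.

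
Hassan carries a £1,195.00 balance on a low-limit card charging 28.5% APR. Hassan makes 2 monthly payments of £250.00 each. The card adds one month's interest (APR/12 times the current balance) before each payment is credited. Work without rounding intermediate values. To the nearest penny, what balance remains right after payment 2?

Monthly rate r = 28.5%/12 = 2.375% = 0.02375.
Each month: B ← B·(1+r) − £250.00.
Month 1: interest £28.38; balance after payment £973.38.
Month 2: interest £23.12; balance after payment £746.50.

£746.50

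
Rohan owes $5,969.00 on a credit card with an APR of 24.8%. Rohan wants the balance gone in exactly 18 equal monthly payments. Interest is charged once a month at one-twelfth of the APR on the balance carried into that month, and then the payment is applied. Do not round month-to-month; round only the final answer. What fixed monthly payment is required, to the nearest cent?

$400.48

Monthly rate r = 24.8%/12 = 2.06667% = 0.0206667.
Level-payment amortization: P = B₀·r / (1 − (1+r)^(−n)) = 5969.00·0.0206667 / (1 − 1.02067^(−18)).
Denominator 1 − (1+r)^(−18) = 0.30802687.
P = 123.359 / 0.30802687 ≈ 400.48.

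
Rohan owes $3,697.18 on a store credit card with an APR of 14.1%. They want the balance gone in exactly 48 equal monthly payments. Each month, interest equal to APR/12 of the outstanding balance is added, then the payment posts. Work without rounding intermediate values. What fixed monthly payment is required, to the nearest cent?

Monthly rate r = 14.1%/12 = 1.175% = 0.01175.
Level-payment amortization: P = B₀·r / (1 − (1+r)^(−n)) = 3697.18·0.01175 / (1 − 1.01175^(−48)).
Denominator 1 − (1+r)^(−48) = 0.429197623.
P = 43.4419 / 0.429197623 ≈ 101.22.

$101.22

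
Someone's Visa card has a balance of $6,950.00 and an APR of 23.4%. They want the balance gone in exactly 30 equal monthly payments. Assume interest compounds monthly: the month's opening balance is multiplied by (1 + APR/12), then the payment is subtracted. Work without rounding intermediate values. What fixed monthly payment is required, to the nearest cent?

$308.19

Monthly rate r = 23.4%/12 = 1.95% = 0.0195.
Level-payment amortization: P = B₀·r / (1 − (1+r)^(−n)) = 6950.00·0.0195 / (1 − 1.0195^(−30)).
Denominator 1 − (1+r)^(−30) = 0.439748412.
P = 135.525 / 0.439748412 ≈ 308.19.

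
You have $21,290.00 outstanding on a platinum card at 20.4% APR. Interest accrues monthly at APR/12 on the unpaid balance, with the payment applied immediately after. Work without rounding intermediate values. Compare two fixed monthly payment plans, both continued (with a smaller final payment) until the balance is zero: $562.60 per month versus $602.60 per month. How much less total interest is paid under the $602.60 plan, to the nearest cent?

Monthly rate r = 20.4%/12 = 1.7% = 0.017.
At $562.60/mo: n = ⌈−ln(1 − rB₀/P)/ln(1+r)⌉ = 62 payments (last $88.17); total interest = total paid − $21,290.00 = $13,116.77.
At $602.60/mo: 55 payments (last $270.89); total interest $11,521.29.
Interest saved = $13,116.77 − $11,521.29 = $1,595.48.

$1,595.48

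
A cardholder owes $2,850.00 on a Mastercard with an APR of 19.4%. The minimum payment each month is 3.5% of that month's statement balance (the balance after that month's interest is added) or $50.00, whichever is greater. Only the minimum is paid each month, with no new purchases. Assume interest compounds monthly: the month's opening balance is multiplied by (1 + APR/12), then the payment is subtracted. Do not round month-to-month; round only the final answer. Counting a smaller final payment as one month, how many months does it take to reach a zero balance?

Monthly rate r = 19.4%/12 = 1.61667% = 0.0161667.
While 3.5% of the post-interest balance exceeds $50.00, each month B ← (B·(1+r))·(1 − 0.035), i.e. B shrinks by the factor (1+r)·0.965 = 0.9806.
This holds for months 1–37. Entering month 38 the balance is $1,380.57; 3.5% of the post-interest balance is now below $50.00, so the flat $50.00 minimum applies from here.
From month 38 a fixed $50.00 at rate r clears $1,380.57 in 37 more payments. Total: 37 + 37 = 74 months.

74 months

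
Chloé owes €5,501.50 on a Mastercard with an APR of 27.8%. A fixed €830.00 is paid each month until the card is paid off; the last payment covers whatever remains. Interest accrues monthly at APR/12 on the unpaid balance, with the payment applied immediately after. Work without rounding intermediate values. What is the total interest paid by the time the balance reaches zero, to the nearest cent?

€542.15

Monthly rate r = 27.8%/12 = 2.31667% = 0.0231667.
Payoff takes n = ⌈−ln(1 − rB₀/P)/ln(1+r)⌉ = ⌈7.279⌉ = 8 payments; the last is €233.65.
Total paid = 7·€830.00 + €233.65 = €6,043.65.
Total interest = total paid − principal = €6,043.65 − €5,501.50 = €542.15.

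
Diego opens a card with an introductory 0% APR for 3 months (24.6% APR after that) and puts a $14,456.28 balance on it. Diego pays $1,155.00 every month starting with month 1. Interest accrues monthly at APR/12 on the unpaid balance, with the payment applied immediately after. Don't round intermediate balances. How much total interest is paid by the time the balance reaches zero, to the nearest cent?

Promo months 1–3 at r₀ = 0%/12 = 0; months 4+ at r₁ = 24.6%/12 = 0.0205.
After month 3 (no interest yet): B = $14,456.28 − 3·$1,155.00 = $10,991.28.
Then at r₁ with $1,155.00/mo: n₂ = −ln(1 − r₁·B/P)/ln(1+r₁) ≈ 10.69 → 11 more payments.
Total paid = 13·$1,155.00 + $804.42 = $15,819.42; interest = $15,819.42 − $14,456.28 = $1,363.14.

$1,363.14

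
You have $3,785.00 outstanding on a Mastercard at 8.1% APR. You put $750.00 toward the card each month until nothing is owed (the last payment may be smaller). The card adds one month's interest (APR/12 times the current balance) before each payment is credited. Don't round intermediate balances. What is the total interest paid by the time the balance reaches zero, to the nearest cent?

Monthly rate r = 8.1%/12 = 0.675% = 0.00675.
Payoff takes n = ⌈−ln(1 − rB₀/P)/ln(1+r)⌉ = ⌈5.152⌉ = 6 payments; the last is $114.28.
Total paid = 5·$750.00 + $114.28 = $3,864.28.
Total interest = total paid − principal = $3,864.28 − $3,785.00 = $79.28.

$79.28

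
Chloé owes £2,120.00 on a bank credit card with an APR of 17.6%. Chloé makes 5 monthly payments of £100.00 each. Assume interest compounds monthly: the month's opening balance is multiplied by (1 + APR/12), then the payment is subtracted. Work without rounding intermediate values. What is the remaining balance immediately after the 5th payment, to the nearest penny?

Monthly rate r = 17.6%/12 = 1.46667% = 0.0146667.
Each month: B ← B·(1+r) − £100.00.
Month 1: interest £31.09; balance after payment £2,051.09.
Month 2: interest £30.08; balance after payment £1,981.18.
Month 3: interest £29.06; balance after payment £1,910.23.
Month 4: interest £28.02; balance after payment £1,838.25.
Month 5: interest £26.96; balance after payment £1,765.21.

£1,765.21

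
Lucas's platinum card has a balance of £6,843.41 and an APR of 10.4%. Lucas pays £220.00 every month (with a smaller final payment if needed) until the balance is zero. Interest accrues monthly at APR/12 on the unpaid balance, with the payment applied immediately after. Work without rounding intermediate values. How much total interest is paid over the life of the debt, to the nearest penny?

Monthly rate r = 10.4%/12 = 0.866667% = 0.00866667.
Payoff takes n = ⌈−ln(1 − rB₀/P)/ln(1+r)⌉ = ⌈36.405⌉ = 37 payments; the last is £89.25.
Total paid = 36·£220.00 + £89.25 = £8,009.25.
Total interest = total paid − principal = £8,009.25 − £6,843.41 = £1,165.84.

£1,165.84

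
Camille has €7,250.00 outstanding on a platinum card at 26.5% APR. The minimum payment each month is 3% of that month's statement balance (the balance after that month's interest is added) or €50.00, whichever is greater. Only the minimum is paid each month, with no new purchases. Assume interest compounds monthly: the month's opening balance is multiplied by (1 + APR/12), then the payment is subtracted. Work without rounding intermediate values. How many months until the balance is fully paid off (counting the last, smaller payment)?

232 months

Monthly rate r = 26.5%/12 = 2.20833% = 0.0220833.
While 3% of the post-interest balance exceeds €50.00, each month B ← (B·(1+r))·(1 − 0.03), i.e. B shrinks by the factor (1+r)·0.97 = 0.99142.
This holds for months 1–174. Entering month 175 the balance is €1,618.96; 3% of the post-interest balance is now below €50.00, so the flat €50.00 minimum applies from here.
From month 175 a fixed €50.00 at rate r clears €1,618.96 in 58 more payments. Total: 174 + 58 = 232 months.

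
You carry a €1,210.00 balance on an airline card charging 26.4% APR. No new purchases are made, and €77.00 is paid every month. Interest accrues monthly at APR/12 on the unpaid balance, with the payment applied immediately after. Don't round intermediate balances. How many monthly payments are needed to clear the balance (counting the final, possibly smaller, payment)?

Monthly rate r = 26.4%/12 = 2.2% = 0.022.
Recurrence: B ← B·(1+r) − €77.00.
Month 1: interest €26.62; balance after payment €1,159.62.
Month 2: interest €25.51; balance after payment €1,108.13.
Closed form: n = −ln(1 − rB₀/P)/ln(1+r) = −ln(0.65429)/ln(1.022) ≈ 19.494, so the balance reaches zero during payment 20.

20 payments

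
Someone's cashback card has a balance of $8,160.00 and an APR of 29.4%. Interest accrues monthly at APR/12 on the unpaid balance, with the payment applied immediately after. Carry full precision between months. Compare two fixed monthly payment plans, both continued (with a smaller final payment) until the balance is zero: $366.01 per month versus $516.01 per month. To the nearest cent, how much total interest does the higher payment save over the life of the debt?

$1,499.55

Monthly rate r = 29.4%/12 = 2.45% = 0.0245.
At $366.01/mo: n = ⌈−ln(1 − rB₀/P)/ln(1+r)⌉ = 33 payments (last $236.62); total interest = total paid − $8,160.00 = $3,788.94.
At $516.01/mo: 21 payments (last $129.19); total interest $2,289.39.
Interest saved = $3,788.94 − $2,289.39 = $1,499.55.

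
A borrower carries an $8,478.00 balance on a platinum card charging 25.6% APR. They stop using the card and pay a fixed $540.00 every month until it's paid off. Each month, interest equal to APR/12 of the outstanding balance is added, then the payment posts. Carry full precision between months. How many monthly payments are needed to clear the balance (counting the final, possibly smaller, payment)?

Monthly rate r = 25.6%/12 = 2.13333% = 0.0213333.
Recurrence: B ← B·(1+r) − $540.00.
Month 1: interest $180.86; balance after payment $8,118.86.
Month 2: interest $173.20; balance after payment $7,752.07.
Closed form: n = −ln(1 − rB₀/P)/ln(1+r) = −ln(0.66507)/ln(1.02133) ≈ 19.322, so the balance reaches zero during payment 20.

20 months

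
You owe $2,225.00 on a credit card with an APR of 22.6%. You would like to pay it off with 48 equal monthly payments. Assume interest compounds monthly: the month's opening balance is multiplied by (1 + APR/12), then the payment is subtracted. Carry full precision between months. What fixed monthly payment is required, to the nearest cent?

$70.83

Monthly rate r = 22.6%/12 = 1.88333% = 0.0188333.
Level-payment amortization: P = B₀·r / (1 − (1+r)^(−n)) = 2225.00·0.0188333 / (1 − 1.01883^(−48)).
Denominator 1 − (1+r)^(−48) = 0.591634522.
P = 41.9042 / 0.591634522 ≈ 70.83.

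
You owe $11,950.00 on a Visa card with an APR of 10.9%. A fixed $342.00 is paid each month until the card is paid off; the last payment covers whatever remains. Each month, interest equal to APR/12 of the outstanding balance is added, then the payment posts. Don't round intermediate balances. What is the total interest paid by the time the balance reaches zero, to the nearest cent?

$2,491.70

Monthly rate r = 10.9%/12 = 0.908333% = 0.00908333.
Payoff takes n = ⌈−ln(1 − rB₀/P)/ln(1+r)⌉ = ⌈42.226⌉ = 43 payments; the last is $77.70.
Total paid = 42·$342.00 + $77.70 = $14,441.70.
Total interest = total paid − principal = $14,441.70 − $11,950.00 = $2,491.70.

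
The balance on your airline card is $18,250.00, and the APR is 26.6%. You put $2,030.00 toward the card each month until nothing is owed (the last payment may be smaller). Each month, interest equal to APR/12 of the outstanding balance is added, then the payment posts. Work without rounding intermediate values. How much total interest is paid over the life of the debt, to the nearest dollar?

$2,330

Monthly rate r = 26.6%/12 = 2.21667% = 0.0221667.
Payoff takes n = ⌈−ln(1 − rB₀/P)/ln(1+r)⌉ = ⌈10.137⌉ = 11 payments; the last is $280.44.
Total paid = 10·$2,030.00 + $280.44 = $20,580.44.
Total interest = total paid − principal = $20,580.44 − $18,250.00 = $2,330.44.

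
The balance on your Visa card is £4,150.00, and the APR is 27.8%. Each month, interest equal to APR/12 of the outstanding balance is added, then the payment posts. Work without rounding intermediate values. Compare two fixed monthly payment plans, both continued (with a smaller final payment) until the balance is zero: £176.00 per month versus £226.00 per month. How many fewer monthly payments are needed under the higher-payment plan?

10 fewer payments

Monthly rate r = 27.8%/12 = 2.31667% = 0.0231667.
At £176.00/mo: n = ⌈−ln(1 − rB₀/P)/ln(1+r)⌉ = 35 payments (last £89.25); total interest = total paid − £4,150.00 = £1,923.25.
At £226.00/mo: 25 payments (last £44.15); total interest £1,318.15.
Payments saved = 35 − 25 = 10.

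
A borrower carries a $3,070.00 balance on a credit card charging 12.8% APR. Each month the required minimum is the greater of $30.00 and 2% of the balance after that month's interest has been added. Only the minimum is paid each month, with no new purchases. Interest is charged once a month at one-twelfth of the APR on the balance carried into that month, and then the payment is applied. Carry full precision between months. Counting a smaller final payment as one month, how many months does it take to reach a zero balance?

Monthly rate r = 12.8%/12 = 1.06667% = 0.0106667.
While 2% of the post-interest balance exceeds $30.00, each month B ← (B·(1+r))·(1 − 0.02), i.e. B shrinks by the factor (1+r)·0.98 = 0.99045.
This holds for months 1–76. Entering month 77 the balance is $1,480.89; 2% of the post-interest balance is now below $30.00, so the flat $30.00 minimum applies from here.
From month 77 a fixed $30.00 at rate r clears $1,480.89 in 71 more payments. Total: 76 + 71 = 147 months.

147 months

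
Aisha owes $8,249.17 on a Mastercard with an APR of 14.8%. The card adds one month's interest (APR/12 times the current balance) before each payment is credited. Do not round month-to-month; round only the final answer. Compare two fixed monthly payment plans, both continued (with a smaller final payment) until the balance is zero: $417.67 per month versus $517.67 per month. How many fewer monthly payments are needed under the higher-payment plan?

5 fewer payments

Monthly rate r = 14.8%/12 = 1.23333% = 0.0123333.
At $417.67/mo: n = ⌈−ln(1 − rB₀/P)/ln(1+r)⌉ = 23 payments (last $324.03); total interest = total paid − $8,249.17 = $1,263.60.
At $517.67/mo: 18 payments (last $441.14); total interest $992.36.
Payments saved = 23 − 18 = 5.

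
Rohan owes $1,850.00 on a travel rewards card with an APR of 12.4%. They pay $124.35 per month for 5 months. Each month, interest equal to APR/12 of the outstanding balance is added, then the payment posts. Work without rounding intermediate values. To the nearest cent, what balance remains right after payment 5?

$1,312.85

Monthly rate r = 12.4%/12 = 1.03333% = 0.0103333.
Each month: B ← B·(1+r) − $124.35.
Month 1: interest $19.12; balance after payment $1,744.77.
Month 2: interest $18.03; balance after payment $1,638.45.
Month 3: interest $16.93; balance after payment $1,531.03.
Month 4: interest $15.82; balance after payment $1,422.50.
Month 5: interest $14.70; balance after payment $1,312.85.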